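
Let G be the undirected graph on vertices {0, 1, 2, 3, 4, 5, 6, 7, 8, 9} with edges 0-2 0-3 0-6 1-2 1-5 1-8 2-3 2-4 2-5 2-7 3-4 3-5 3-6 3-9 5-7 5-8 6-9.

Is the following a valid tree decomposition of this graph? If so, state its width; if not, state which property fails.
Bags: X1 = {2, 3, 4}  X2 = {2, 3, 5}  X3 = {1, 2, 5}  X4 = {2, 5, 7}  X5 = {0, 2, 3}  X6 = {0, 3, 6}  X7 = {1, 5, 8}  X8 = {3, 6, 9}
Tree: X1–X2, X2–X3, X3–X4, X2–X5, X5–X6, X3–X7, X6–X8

Yes; width 2.

Every vertex of G appears in some bag (union = {0, 1, 2, 3, 4, 5, 6, 7, 8, 9}); every edge is covered by a bag; and for each vertex v the set of bags containing v is connected in the bag tree. The decomposition is therefore valid. The largest bag has 3 vertices, so the width is 2.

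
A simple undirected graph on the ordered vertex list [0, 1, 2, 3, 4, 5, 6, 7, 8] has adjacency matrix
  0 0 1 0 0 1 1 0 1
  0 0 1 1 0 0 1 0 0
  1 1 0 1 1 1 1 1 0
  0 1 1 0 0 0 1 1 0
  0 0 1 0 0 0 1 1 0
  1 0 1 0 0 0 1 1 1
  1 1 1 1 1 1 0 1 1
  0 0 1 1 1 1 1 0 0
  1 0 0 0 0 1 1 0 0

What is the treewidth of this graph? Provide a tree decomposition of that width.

Each bag holds 4 vertices, so the decomposition has width 3, which upper-bounds the treewidth. For the lower bound, the 4 vertices {0, 5, 6, 8} are pairwise adjacent, and any tree decomposition puts a clique entirely inside one bag — forcing width ≥ 3. Hence tw(G) = 3 exactly.

Treewidth 3.
One such decomposition:
Bags: B1 = {2, 3, 6, 7}  B2 = {2, 4, 6, 7}  B3 = {2, 5, 6, 7}  B4 = {0, 2, 5, 6}  B5 = {0, 5, 6, 8}  B6 = {1, 2, 3, 6}
Tree: B1–B2, B1–B3, B3–B4, B4–B5, B1–B6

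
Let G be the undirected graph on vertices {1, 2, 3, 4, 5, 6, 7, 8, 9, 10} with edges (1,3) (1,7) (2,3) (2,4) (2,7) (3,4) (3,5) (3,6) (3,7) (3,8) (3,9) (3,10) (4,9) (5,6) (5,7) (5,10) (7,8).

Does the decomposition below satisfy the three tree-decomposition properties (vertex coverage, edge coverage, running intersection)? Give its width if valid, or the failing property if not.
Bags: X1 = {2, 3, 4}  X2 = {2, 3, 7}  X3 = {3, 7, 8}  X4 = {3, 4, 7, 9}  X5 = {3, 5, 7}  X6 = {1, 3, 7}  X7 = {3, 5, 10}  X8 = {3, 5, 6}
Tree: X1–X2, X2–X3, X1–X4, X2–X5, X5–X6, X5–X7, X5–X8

A tree decomposition must satisfy three properties: every vertex lies in some bag; for every edge, both endpoints lie together in some bag; and for every vertex, the bags containing it form a connected subtree. Here bags containing vertex 7 are not connected in the tree, so the decomposition is invalid.

No — bags containing vertex 7 are not connected in the tree.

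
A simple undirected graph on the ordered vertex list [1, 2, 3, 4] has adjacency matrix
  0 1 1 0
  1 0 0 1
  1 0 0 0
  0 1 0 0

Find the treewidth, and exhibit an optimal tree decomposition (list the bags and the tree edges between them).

Treewidth 1.
Bags: B1 = {1, 3}  B2 = {1, 2}  B3 = {2, 4}
Tree: B1–B2, B2–B3

Every bag has size at most 2, so the width is 2 − 1 = 1 and tw(G) ≤ 1. Since G has at least one edge (e.g. 3–1), it is not an edgeless graph, so tw(G) ≥ 1. Hence tw(G) = 1 exactly.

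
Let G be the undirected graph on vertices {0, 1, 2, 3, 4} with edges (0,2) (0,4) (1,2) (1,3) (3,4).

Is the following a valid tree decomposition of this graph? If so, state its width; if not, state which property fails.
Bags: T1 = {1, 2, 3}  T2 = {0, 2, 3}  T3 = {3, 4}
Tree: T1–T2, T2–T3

A tree decomposition must satisfy three properties: every vertex lies in some bag; for every edge, both endpoints lie together in some bag; and for every vertex, the bags containing it form a connected subtree. Here edge (0,4) lies in no bag, so the decomposition is invalid.

No — edge (0,4) lies in no bag.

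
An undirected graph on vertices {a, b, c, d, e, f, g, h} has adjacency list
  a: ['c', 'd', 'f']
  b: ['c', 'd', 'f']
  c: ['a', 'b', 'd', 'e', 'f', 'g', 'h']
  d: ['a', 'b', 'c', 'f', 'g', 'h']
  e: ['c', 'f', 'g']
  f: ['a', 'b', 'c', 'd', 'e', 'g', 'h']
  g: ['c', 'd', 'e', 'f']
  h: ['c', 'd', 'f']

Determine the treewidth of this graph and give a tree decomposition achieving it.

Treewidth 3.
One optimal decomposition is:
Bags: B1 = {c, d, f, h}  B2 = {c, d, f, g}  B3 = {c, e, f, g}  B4 = {a, c, d, f}  B5 = {b, c, d, f}
Tree: B1–B2, B2–B3, B2–B4, B1–B5

The largest bag has 4 vertices, giving width 3; this decomposition certifies tw(G) ≤ 3. Conversely, {c, d, f, g} is a clique of size 4, and the vertices of any clique must share a bag in every tree decomposition; so some bag has ≥ 4 vertices and tw(G) ≥ 3. Therefore the treewidth is 3.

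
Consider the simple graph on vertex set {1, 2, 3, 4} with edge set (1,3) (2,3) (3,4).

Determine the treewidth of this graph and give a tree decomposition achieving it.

Treewidth 1.
Bags: B1 = {2, 3}  B2 = {3, 4}  B3 = {1, 3}
Tree: B1–B2, B2–B3

The largest bag has 2 vertices, giving width 1; this decomposition certifies tw(G) ≤ 1. Since G has at least one edge (e.g. 2–3), it is not an edgeless graph, so tw(G) ≥ 1. Therefore the treewidth is 1.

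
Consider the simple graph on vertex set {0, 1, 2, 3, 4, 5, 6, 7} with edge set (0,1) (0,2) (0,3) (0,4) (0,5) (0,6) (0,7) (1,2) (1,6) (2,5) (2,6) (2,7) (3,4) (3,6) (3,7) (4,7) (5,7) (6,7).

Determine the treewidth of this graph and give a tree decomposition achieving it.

Treewidth 3.
Bags: B1 = {0, 3, 6, 7}  B2 = {0, 2, 6, 7}  B3 = {0, 2, 5, 7}  B4 = {0, 3, 4, 7}  B5 = {0, 1, 2, 6}
Tree: B1–B2, B2–B3, B1–B4, B2–B5

Each bag holds 4 vertices, so the decomposition has width 3, which upper-bounds the treewidth. Conversely, {0, 1, 2, 6} is a clique of size 4, and the vertices of any clique must share a bag in every tree decomposition; so some bag has ≥ 4 vertices and tw(G) ≥ 3. Hence tw(G) = 3 exactly.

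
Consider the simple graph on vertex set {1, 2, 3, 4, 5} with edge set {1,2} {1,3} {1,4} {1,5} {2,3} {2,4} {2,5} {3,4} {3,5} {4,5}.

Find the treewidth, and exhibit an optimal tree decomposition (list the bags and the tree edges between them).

With just one bag of size 5, the width is 5 − 1 = 4, so tw(G) ≤ 4. For the lower bound, the 5 vertices {1, 2, 3, 4, 5} are pairwise adjacent, and any tree decomposition puts a clique entirely inside one bag — forcing width ≥ 4. Hence tw(G) = 4 exactly.

Treewidth 4.
Bags: B1 = {1, 2, 3, 4, 5}
Tree: (single bag)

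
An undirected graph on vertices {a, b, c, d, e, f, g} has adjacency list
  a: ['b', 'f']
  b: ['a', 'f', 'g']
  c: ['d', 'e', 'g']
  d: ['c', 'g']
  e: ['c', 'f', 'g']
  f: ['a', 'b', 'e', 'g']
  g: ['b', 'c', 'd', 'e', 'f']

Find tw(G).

2

A width-2 tree decomposition is:
Bags: B1 = {e, f, g}  B2 = {c, e, g}  B3 = {b, f, g}  B4 = {c, d, g}  B5 = {a, b, f}
Tree: B1–B2, B1–B3, B2–B4, B3–B5
Each bag holds 3 vertices, so the decomposition has width 2, which upper-bounds the treewidth. On the other hand G contains the 3-clique {c, d, g}. A clique must lie in a single bag of any decomposition, so no decomposition can have width below 2. Hence tw(G) = 2 exactly.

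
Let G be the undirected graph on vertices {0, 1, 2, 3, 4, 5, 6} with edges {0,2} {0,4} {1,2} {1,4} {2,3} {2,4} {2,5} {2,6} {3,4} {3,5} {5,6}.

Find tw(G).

A width-2 tree decomposition is:
Bags: B1 = {0, 2, 4}  B2 = {1, 2, 4}  B3 = {2, 3, 4}  B4 = {2, 3, 5}  B5 = {2, 5, 6}
Tree: B1–B2, B1–B3, B3–B4, B4–B5
Every bag has size at most 3, so the width is 3 − 1 = 2 and tw(G) ≤ 2. For the lower bound, the 3 vertices {0, 2, 4} are pairwise adjacent, and any tree decomposition puts a clique entirely inside one bag — forcing width ≥ 2. The upper and lower bounds meet at 2, so that is the treewidth.

2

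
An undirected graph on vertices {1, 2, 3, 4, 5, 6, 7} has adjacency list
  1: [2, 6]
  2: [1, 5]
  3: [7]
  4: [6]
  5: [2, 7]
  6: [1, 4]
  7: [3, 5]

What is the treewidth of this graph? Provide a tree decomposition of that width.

Each bag holds 2 vertices, so the decomposition has width 1, which upper-bounds the treewidth. Since G has at least one edge (e.g. 4–6), it is not an edgeless graph, so tw(G) ≥ 1. Therefore the treewidth is 1.

Treewidth 1.
One such decomposition:
Bags: B1 = {4, 6}  B2 = {1, 6}  B3 = {1, 2}  B4 = {2, 5}  B5 = {5, 7}  B6 = {3, 7}
Tree: B1–B2, B2–B3, B3–B4, B4–B5, B5–B6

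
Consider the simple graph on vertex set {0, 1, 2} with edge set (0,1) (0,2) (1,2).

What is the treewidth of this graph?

A width-2 tree decomposition is:
Bags: B1 = {0, 1, 2}
Tree: (single bag)
With just one bag of size 3, the width is 3 − 1 = 2, so tw(G) ≤ 2. Conversely, {0, 1, 2} is a clique of size 3, and the vertices of any clique must share a bag in every tree decomposition; so some bag has ≥ 3 vertices and tw(G) ≥ 2. Combining the bounds, tw(G) = 2.

2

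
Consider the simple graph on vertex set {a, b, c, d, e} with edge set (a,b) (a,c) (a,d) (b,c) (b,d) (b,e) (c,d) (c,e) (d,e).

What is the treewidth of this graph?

3

A width-3 tree decomposition is:
Bags: B1 = {b, c, d, e}  B2 = {a, b, c, d}
Tree: B1–B2
Every bag has size at most 4, so the width is 4 − 1 = 3 and tw(G) ≤ 3. For the lower bound, the 4 vertices {b, c, d, e} are pairwise adjacent, and any tree decomposition puts a clique entirely inside one bag — forcing width ≥ 3. Combining the bounds, tw(G) = 3.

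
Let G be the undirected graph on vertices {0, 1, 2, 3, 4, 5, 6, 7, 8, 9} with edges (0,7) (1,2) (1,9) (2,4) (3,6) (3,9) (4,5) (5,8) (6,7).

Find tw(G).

1

A width-1 tree decomposition is:
Bags: B1 = {0, 7}  B2 = {6, 7}  B3 = {3, 6}  B4 = {3, 9}  B5 = {1, 9}  B6 = {1, 2}  B7 = {2, 4}  B8 = {4, 5}  B9 = {5, 8}
Tree: B1–B2, B2–B3, B3–B4, B4–B5, B5–B6, B6–B7, B7–B8, B8–B9
Each bag holds 2 vertices, so the decomposition has width 1, which upper-bounds the treewidth. G has an edge, so its treewidth is at least 1. Hence tw(G) = 1 exactly.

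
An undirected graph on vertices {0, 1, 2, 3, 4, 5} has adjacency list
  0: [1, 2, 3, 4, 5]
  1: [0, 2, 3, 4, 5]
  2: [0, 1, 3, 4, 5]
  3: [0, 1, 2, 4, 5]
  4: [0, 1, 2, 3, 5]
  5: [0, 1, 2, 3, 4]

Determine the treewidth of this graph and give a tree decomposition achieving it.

A single bag containing all 6 vertices is trivially a valid decomposition of width 5. For the lower bound, the 6 vertices {0, 1, 2, 3, 4, 5} are pairwise adjacent, and any tree decomposition puts a clique entirely inside one bag — forcing width ≥ 5. Therefore the treewidth is 5.

Treewidth 5.
One optimal decomposition is:
Bags: B1 = {0, 1, 2, 3, 4, 5}
Tree: (single bag)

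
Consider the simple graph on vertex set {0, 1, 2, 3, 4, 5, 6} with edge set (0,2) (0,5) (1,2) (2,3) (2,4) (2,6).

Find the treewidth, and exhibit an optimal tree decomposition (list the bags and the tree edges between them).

Treewidth 1.
One such decomposition:
Bags: B1 = {0, 2}  B2 = {0, 5}  B3 = {1, 2}  B4 = {2, 3}  B5 = {2, 6}  B6 = {2, 4}
Tree: B1–B2, B1–B3, B3–B4, B1–B5, B3–B6

The largest bag has 2 vertices, giving width 1; this decomposition certifies tw(G) ≤ 1. G has an edge, so its treewidth is at least 1. Hence tw(G) = 1 exactly.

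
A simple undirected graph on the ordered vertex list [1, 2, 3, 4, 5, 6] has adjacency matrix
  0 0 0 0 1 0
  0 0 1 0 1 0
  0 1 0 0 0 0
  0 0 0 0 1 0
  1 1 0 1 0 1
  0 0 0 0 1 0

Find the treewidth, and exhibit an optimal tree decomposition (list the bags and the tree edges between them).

Treewidth 1.
One optimal decomposition is:
Bags: B1 = {2, 5}  B2 = {2, 3}  B3 = {4, 5}  B4 = {5, 6}  B5 = {1, 5}
Tree: B1–B2, B1–B3, B3–B4, B4–B5

Each bag holds 2 vertices, so the decomposition has width 1, which upper-bounds the treewidth. G has an edge, so its treewidth is at least 1. Therefore the treewidth is 1.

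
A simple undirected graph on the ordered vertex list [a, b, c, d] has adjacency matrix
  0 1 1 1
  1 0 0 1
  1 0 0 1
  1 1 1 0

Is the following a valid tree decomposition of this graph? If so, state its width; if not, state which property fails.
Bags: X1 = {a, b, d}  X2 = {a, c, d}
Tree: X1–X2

Vertex coverage: the bags together contain {a, b, c, d}, the full vertex set. Edge coverage: each edge of G has both endpoints in at least one bag. Running intersection: for every vertex, the bags containing it form a connected subtree. All three properties hold, so this is a valid tree decomposition of width max|bag| − 1 = 2, and hence tw(G) ≤ 2.

Yes; width 2.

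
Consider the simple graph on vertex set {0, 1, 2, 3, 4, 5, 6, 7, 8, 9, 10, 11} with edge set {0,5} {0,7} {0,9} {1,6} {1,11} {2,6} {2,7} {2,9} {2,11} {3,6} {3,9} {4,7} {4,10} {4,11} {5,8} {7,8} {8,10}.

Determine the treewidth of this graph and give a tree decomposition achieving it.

Treewidth 3.
Bags: B1 = {4, 5, 8, 10}  B2 = {4, 5, 7, 8}  B3 = {0, 4, 5, 7}  B4 = {0, 4, 7, 11}  B5 = {0, 2, 7, 11}  B6 = {0, 2, 9, 11}  B7 = {1, 2, 9, 11}  B8 = {1, 2, 6, 9}  B9 = {1, 3, 6, 9}
Tree: B1–B2, B2–B3, B3–B4, B4–B5, B5–B6, B6–B7, B7–B8, B8–B9

The largest bag has 4 vertices, giving width 3; this decomposition certifies tw(G) ≤ 3. For the lower bound: the 4 vertex sets {5,8,10}, {4}, {7}, {0,2,9,11} are disjoint, each induces a connected subgraph, and every pair is joined by at least one edge of G. Contracting each set to a single vertex therefore yields K_{4} as a minor, and since treewidth is minor-monotone, tw(G) ≥ tw(K_{4}) = 3. Therefore the treewidth is 3.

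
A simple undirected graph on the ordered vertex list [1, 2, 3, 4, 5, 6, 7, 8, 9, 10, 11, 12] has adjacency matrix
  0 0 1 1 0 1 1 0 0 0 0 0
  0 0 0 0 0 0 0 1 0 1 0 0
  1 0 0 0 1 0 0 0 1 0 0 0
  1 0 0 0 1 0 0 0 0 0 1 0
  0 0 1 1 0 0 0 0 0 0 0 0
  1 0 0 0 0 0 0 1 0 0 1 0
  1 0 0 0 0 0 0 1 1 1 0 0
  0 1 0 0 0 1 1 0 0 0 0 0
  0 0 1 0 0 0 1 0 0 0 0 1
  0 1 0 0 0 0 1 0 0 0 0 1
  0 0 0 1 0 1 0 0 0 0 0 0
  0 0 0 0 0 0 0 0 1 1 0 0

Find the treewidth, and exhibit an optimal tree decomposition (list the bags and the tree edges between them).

Each bag holds 4 vertices, so the decomposition has width 3, which upper-bounds the treewidth. For the lower bound: the 4 vertex sets {2,10,12}, {8}, {7}, {1,3,6,9} are disjoint, each induces a connected subgraph, and every pair is joined by at least one edge of G. Contracting each set to a single vertex therefore yields K_{4} as a minor, and since treewidth is minor-monotone, tw(G) ≥ tw(K_{4}) = 3. Therefore the treewidth is 3.

Treewidth 3.
One optimal decomposition is:
Bags: B1 = {2, 8, 10, 12}  B2 = {7, 8, 10, 12}  B3 = {7, 8, 9, 12}  B4 = {6, 7, 8, 9}  B5 = {1, 6, 7, 9}  B6 = {1, 3, 6, 9}  B7 = {1, 3, 6, 11}  B8 = {1, 3, 4, 11}  B9 = {3, 4, 5, 11}
Tree: B1–B2, B2–B3, B3–B4, B4–B5, B5–B6, B6–B7, B7–B8, B8–B9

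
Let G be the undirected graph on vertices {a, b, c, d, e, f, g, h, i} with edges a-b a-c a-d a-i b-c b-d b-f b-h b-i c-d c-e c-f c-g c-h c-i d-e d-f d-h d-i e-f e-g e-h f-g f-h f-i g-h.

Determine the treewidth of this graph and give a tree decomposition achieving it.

The largest bag has 5 vertices, giving width 4; this decomposition certifies tw(G) ≤ 4. Conversely, {a, b, c, d, i} is a clique of size 5, and the vertices of any clique must share a bag in every tree decomposition; so some bag has ≥ 5 vertices and tw(G) ≥ 4. The upper and lower bounds meet at 4, so that is the treewidth.

Treewidth 4.
One optimal decomposition is:
Bags: B1 = {b, c, d, f, h}  B2 = {c, d, e, f, h}  B3 = {c, e, f, g, h}  B4 = {b, c, d, f, i}  B5 = {a, b, c, d, i}
Tree: B1–B2, B2–B3, B1–B4, B4–B5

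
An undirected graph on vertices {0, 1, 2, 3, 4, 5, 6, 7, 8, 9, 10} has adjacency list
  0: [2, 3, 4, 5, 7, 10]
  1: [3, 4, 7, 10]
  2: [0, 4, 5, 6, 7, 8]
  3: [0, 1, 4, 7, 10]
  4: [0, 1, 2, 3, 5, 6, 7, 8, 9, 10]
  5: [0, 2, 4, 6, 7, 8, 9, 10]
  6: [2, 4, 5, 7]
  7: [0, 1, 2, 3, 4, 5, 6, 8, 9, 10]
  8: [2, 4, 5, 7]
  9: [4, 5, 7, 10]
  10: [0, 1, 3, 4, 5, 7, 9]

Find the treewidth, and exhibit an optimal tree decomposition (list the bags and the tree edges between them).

Treewidth 4.
One such decomposition:
Bags: B1 = {0, 4, 5, 7, 10}  B2 = {0, 3, 4, 7, 10}  B3 = {0, 2, 4, 5, 7}  B4 = {2, 4, 5, 6, 7}  B5 = {4, 5, 7, 9, 10}  B6 = {2, 4, 5, 7, 8}  B7 = {1, 3, 4, 7, 10}
Tree: B1–B2, B1–B3, B3–B4, B1–B5, B3–B6, B2–B7

Each bag holds 5 vertices, so the decomposition has width 4, which upper-bounds the treewidth. Conversely, {1, 3, 4, 7, 10} is a clique of size 5, and the vertices of any clique must share a bag in every tree decomposition; so some bag has ≥ 5 vertices and tw(G) ≥ 4. The upper and lower bounds meet at 4, so that is the treewidth.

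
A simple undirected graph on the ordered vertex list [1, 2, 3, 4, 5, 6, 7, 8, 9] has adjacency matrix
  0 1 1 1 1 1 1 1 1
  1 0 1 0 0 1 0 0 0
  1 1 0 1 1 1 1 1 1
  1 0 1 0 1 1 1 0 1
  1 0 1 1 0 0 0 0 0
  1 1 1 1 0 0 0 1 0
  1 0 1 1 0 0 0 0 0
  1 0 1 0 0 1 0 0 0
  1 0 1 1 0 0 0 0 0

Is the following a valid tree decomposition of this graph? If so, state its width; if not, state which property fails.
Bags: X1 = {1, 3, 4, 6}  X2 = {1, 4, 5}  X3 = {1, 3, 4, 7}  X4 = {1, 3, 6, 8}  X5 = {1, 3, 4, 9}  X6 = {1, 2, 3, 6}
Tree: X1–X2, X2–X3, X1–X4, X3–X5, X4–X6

No — edge (3,5) lies in no bag.

A tree decomposition must satisfy three properties: every vertex lies in some bag; for every edge, both endpoints lie together in some bag; and for every vertex, the bags containing it form a connected subtree. Here edge (3,5) lies in no bag, so the decomposition is invalid.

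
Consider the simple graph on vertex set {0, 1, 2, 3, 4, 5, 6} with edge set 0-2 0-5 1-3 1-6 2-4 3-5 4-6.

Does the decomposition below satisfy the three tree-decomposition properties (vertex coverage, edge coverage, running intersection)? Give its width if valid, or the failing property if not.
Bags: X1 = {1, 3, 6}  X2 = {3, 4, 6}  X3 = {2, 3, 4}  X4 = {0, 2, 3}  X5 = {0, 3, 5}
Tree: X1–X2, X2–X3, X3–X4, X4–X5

Vertex coverage: the bags together contain {0, 1, 2, 3, 4, 5, 6}, the full vertex set. Edge coverage: each edge of G has both endpoints in at least one bag. Running intersection: for every vertex, the bags containing it form a connected subtree. All three properties hold, so this is a valid tree decomposition of width max|bag| − 1 = 2, and hence tw(G) ≤ 2.

Yes; width 2.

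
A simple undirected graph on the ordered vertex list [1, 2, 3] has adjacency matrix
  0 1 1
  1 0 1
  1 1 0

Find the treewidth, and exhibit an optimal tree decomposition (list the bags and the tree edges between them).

Treewidth 2.
Bags: B1 = {1, 2, 3}
Tree: (single bag)

With just one bag of size 3, the width is 3 − 1 = 2, so tw(G) ≤ 2. For the lower bound, the 3 vertices {1, 2, 3} are pairwise adjacent, and any tree decomposition puts a clique entirely inside one bag — forcing width ≥ 2. Hence tw(G) = 2 exactly.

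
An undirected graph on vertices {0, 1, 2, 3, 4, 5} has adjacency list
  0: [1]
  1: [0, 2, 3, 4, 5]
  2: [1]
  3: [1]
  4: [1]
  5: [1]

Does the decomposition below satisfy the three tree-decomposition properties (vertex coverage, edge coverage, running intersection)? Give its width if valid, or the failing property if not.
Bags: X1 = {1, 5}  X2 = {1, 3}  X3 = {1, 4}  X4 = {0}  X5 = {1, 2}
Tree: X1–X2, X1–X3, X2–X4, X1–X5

No — edge (1,0) lies in no bag.

A tree decomposition must satisfy three properties: every vertex lies in some bag; for every edge, both endpoints lie together in some bag; and for every vertex, the bags containing it form a connected subtree. Here edge (1,0) lies in no bag, so the decomposition is invalid.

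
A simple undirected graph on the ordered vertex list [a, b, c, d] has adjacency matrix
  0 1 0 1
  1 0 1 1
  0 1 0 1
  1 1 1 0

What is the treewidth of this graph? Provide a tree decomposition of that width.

Treewidth 2.
One optimal decomposition is:
Bags: B1 = {b, c, d}  B2 = {a, b, d}
Tree: B1–B2

The largest bag has 3 vertices, giving width 2; this decomposition certifies tw(G) ≤ 2. Conversely, {b, c, d} is a clique of size 3, and the vertices of any clique must share a bag in every tree decomposition; so some bag has ≥ 3 vertices and tw(G) ≥ 2. Therefore the treewidth is 2.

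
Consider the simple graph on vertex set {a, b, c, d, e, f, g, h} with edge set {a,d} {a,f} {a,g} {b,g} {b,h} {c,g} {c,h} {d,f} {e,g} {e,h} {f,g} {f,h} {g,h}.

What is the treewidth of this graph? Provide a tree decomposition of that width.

Each bag holds 3 vertices, so the decomposition has width 2, which upper-bounds the treewidth. Conversely, {a, d, f} is a clique of size 3, and the vertices of any clique must share a bag in every tree decomposition; so some bag has ≥ 3 vertices and tw(G) ≥ 2. Hence tw(G) = 2 exactly.

Treewidth 2.
One optimal decomposition is:
Bags: B1 = {a, f, g}  B2 = {f, g, h}  B3 = {c, g, h}  B4 = {b, g, h}  B5 = {e, g, h}  B6 = {a, d, f}
Tree: B1–B2, B2–B3, B2–B4, B4–B5, B1–B6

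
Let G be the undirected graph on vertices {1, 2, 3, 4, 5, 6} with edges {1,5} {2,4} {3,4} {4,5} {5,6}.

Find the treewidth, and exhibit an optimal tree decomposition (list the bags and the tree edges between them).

Every bag has size at most 2, so the width is 2 − 1 = 1 and tw(G) ≤ 1. Since G has at least one edge (e.g. 3–4), it is not an edgeless graph, so tw(G) ≥ 1. Therefore the treewidth is 1.

Treewidth 1.
One optimal decomposition is:
Bags: B1 = {3, 4}  B2 = {4, 5}  B3 = {2, 4}  B4 = {5, 6}  B5 = {1, 5}
Tree: B1–B2, B1–B3, B2–B4, B4–B5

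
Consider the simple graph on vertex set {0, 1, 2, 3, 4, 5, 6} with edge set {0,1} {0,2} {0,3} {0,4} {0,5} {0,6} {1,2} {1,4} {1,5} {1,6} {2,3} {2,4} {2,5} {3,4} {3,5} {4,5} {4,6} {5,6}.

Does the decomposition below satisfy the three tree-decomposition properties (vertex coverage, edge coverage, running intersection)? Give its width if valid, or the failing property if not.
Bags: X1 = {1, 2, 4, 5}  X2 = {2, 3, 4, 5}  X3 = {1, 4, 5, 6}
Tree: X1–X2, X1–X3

No — vertex 0 appears in no bag.

A tree decomposition must satisfy three properties: every vertex lies in some bag; for every edge, both endpoints lie together in some bag; and for every vertex, the bags containing it form a connected subtree. Here vertex 0 appears in no bag, so the decomposition is invalid.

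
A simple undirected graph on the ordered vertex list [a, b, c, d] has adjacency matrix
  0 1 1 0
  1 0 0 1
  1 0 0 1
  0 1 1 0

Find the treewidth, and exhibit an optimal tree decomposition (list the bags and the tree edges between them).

Treewidth 2.
One such decomposition:
Bags: B1 = {b, c, d}  B2 = {a, b, c}
Tree: B1–B2

The largest bag has 3 vertices, giving width 2; this decomposition certifies tw(G) ≤ 2. Since c–d–b–a–c is a cycle in G, G is not acyclic. Forests are exactly the graphs of treewidth ≤ 1, so tw(G) ≥ 2. The upper and lower bounds meet at 2, so that is the treewidth.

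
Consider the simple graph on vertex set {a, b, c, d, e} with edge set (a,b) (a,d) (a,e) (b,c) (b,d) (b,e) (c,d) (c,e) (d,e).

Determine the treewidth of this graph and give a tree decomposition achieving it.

Treewidth 3.
Bags: B1 = {a, b, d, e}  B2 = {b, c, d, e}
Tree: B1–B2

Every bag has size at most 4, so the width is 4 − 1 = 3 and tw(G) ≤ 3. On the other hand G contains the 4-clique {b, c, d, e}. A clique must lie in a single bag of any decomposition, so no decomposition can have width below 3. Hence tw(G) = 3 exactly.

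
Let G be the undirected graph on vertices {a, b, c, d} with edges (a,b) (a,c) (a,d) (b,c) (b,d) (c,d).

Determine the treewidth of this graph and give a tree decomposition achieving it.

Treewidth 3.
One such decomposition:
Bags: B1 = {a, b, c, d}
Tree: (single bag)

A single bag containing all 4 vertices is trivially a valid decomposition of width 3. For the lower bound, the 4 vertices {a, b, c, d} are pairwise adjacent, and any tree decomposition puts a clique entirely inside one bag — forcing width ≥ 3. The upper and lower bounds meet at 3, so that is the treewidth.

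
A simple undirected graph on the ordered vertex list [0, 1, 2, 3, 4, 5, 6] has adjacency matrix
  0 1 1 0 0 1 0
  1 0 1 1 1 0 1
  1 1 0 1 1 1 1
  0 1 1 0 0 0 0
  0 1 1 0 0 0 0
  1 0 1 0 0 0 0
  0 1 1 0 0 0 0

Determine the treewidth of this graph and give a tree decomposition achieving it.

Treewidth 2.
One such decomposition:
Bags: B1 = {0, 2, 5}  B2 = {0, 1, 2}  B3 = {1, 2, 4}  B4 = {1, 2, 6}  B5 = {1, 2, 3}
Tree: B1–B2, B2–B3, B2–B4, B4–B5

The largest bag has 3 vertices, giving width 2; this decomposition certifies tw(G) ≤ 2. On the other hand G contains the 3-clique {0, 1, 2}. A clique must lie in a single bag of any decomposition, so no decomposition can have width below 2. Combining the bounds, tw(G) = 2.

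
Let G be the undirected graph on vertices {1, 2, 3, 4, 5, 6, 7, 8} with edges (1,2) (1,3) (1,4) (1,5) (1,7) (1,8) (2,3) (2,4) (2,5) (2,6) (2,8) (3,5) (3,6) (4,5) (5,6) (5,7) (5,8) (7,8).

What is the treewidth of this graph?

3

A width-3 tree decomposition is:
Bags: B1 = {1, 2, 3, 5}  B2 = {1, 2, 4, 5}  B3 = {1, 2, 5, 8}  B4 = {2, 3, 5, 6}  B5 = {1, 5, 7, 8}
Tree: B1–B2, B2–B3, B1–B4, B3–B5
The largest bag has 4 vertices, giving width 3; this decomposition certifies tw(G) ≤ 3. On the other hand G contains the 4-clique {1, 2, 5, 8}. A clique must lie in a single bag of any decomposition, so no decomposition can have width below 3. Hence tw(G) = 3 exactly.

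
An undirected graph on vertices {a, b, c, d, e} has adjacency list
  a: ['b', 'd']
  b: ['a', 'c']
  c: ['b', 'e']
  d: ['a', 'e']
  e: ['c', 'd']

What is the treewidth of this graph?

A width-2 tree decomposition is:
Bags: B1 = {c, d, e}  B2 = {a, c, d}  B3 = {a, b, c}
Tree: B1–B2, B2–B3
The largest bag has 3 vertices, giving width 2; this decomposition certifies tw(G) ≤ 2. Since c–e–d–a–b–c is a cycle in G, G is not acyclic. Forests are exactly the graphs of treewidth ≤ 1, so tw(G) ≥ 2. Therefore the treewidth is 2.

2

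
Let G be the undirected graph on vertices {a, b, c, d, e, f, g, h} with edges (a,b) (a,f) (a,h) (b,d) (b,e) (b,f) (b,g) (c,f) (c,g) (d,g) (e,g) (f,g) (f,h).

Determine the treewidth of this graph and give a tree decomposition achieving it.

Each bag holds 3 vertices, so the decomposition has width 2, which upper-bounds the treewidth. Conversely, {b, d, g} is a clique of size 3, and the vertices of any clique must share a bag in every tree decomposition; so some bag has ≥ 3 vertices and tw(G) ≥ 2. The upper and lower bounds meet at 2, so that is the treewidth.

Treewidth 2.
One such decomposition:
Bags: B1 = {a, b, f}  B2 = {b, f, g}  B3 = {c, f, g}  B4 = {a, f, h}  B5 = {b, d, g}  B6 = {b, e, g}
Tree: B1–B2, B2–B3, B1–B4, B2–B5, B2–B6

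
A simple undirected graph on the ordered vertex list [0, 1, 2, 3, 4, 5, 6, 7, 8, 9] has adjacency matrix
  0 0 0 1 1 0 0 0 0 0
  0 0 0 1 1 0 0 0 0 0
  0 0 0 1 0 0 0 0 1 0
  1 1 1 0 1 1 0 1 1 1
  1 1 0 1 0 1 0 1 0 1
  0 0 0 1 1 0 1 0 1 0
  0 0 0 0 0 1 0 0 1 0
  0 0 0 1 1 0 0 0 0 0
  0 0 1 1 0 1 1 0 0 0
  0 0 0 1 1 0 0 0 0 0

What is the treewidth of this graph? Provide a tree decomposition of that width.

Treewidth 2.
Bags: B1 = {3, 4, 9}  B2 = {0, 3, 4}  B3 = {3, 4, 5}  B4 = {3, 5, 8}  B5 = {2, 3, 8}  B6 = {3, 4, 7}  B7 = {5, 6, 8}  B8 = {1, 3, 4}
Tree: B1–B2, B2–B3, B3–B4, B4–B5, B1–B6, B4–B7, B2–B8

Every bag has size at most 3, so the width is 3 − 1 = 2 and tw(G) ≤ 2. On the other hand G contains the 3-clique {2, 3, 8}. A clique must lie in a single bag of any decomposition, so no decomposition can have width below 2. Hence tw(G) = 2 exactly.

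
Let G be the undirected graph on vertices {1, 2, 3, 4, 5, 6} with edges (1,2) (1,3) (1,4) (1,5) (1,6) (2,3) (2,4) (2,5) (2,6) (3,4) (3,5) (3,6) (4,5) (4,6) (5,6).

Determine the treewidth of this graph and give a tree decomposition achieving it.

A single bag containing all 6 vertices is trivially a valid decomposition of width 5. On the other hand G contains the 6-clique {1, 2, 3, 4, 5, 6}. A clique must lie in a single bag of any decomposition, so no decomposition can have width below 5. The upper and lower bounds meet at 5, so that is the treewidth.

Treewidth 5.
One optimal decomposition is:
Bags: B1 = {1, 2, 3, 4, 5, 6}
Tree: (single bag)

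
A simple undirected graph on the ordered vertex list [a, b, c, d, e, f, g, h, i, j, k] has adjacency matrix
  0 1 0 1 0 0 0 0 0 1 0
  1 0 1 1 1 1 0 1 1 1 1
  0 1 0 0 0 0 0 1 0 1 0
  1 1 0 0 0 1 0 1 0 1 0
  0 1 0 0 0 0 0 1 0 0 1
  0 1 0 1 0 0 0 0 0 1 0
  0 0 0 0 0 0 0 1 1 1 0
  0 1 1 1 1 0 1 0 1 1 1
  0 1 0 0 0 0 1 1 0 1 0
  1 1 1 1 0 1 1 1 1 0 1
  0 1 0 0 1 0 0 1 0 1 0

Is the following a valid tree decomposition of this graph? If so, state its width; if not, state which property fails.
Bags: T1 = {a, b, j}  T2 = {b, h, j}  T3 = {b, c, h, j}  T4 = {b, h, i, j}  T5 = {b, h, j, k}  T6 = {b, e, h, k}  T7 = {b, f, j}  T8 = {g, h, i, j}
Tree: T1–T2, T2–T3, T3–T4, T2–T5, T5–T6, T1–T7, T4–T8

No — vertex d appears in no bag.

A tree decomposition must satisfy three properties: every vertex lies in some bag; for every edge, both endpoints lie together in some bag; and for every vertex, the bags containing it form a connected subtree. Here vertex d appears in no bag, so the decomposition is invalid.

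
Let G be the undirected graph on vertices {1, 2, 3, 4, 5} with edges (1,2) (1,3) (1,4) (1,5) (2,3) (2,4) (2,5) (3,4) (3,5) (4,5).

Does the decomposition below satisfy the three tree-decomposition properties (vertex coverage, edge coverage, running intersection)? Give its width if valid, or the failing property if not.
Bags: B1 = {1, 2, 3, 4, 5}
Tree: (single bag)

Checking the three conditions: (i) the bags cover all of {1, 2, 3, 4, 5}; (ii) for each edge, some bag contains both endpoints; (iii) the bags containing any fixed vertex form a subtree. All hold, so the decomposition is valid with width 5 − 1 = 4.

Yes; width 4.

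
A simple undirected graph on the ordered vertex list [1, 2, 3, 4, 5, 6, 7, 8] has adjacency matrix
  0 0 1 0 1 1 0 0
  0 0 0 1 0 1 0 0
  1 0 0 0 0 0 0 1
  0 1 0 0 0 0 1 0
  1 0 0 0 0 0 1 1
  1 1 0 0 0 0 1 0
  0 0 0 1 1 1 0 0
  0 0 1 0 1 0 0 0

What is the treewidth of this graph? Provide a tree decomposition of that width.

Treewidth 2.
One optimal decomposition is:
Bags: B1 = {3, 5, 8}  B2 = {1, 3, 5}  B3 = {1, 5, 7}  B4 = {1, 6, 7}  B5 = {4, 6, 7}  B6 = {2, 4, 6}
Tree: B1–B2, B2–B3, B3–B4, B4–B5, B5–B6

The largest bag has 3 vertices, giving width 2; this decomposition certifies tw(G) ≤ 2. The edges 8–3–1–5–8 form a cycle, so G is not a tree and its treewidth is at least 2. Combining the bounds, tw(G) = 2.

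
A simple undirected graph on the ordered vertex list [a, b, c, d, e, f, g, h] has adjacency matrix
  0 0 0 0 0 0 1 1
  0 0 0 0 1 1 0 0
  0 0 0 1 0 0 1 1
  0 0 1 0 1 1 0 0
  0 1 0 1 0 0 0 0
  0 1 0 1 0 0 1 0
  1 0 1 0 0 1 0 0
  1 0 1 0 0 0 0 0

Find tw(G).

2

A width-2 tree decomposition is:
Bags: B1 = {b, d, e}  B2 = {b, d, f}  B3 = {c, d, f}  B4 = {c, f, g}  B5 = {c, g, h}  B6 = {a, g, h}
Tree: B1–B2, B2–B3, B3–B4, B4–B5, B5–B6
The largest bag has 3 vertices, giving width 2; this decomposition certifies tw(G) ≤ 2. Since e–b–f–d–e is a cycle in G, G is not acyclic. Forests are exactly the graphs of treewidth ≤ 1, so tw(G) ≥ 2. Combining the bounds, tw(G) = 2.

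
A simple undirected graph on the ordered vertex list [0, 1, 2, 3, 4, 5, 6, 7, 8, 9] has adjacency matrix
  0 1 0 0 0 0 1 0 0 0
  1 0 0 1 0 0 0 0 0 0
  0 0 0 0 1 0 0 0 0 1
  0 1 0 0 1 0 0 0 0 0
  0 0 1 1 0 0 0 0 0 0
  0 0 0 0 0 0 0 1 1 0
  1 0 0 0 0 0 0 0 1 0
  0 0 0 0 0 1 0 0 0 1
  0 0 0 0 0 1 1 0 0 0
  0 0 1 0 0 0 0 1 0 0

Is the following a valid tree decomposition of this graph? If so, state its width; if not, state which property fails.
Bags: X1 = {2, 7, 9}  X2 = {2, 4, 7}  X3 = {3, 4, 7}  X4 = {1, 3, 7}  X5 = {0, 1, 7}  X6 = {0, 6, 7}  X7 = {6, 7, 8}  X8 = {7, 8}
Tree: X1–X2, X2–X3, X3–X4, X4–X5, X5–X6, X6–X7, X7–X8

A tree decomposition must satisfy three properties: every vertex lies in some bag; for every edge, both endpoints lie together in some bag; and for every vertex, the bags containing it form a connected subtree. Here vertex 5 appears in no bag, so the decomposition is invalid.

No — vertex 5 appears in no bag.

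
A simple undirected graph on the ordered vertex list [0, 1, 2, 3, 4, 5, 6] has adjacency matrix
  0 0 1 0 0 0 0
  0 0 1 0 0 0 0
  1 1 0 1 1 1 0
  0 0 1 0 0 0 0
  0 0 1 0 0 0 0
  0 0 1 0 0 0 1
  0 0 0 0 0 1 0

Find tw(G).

A width-1 tree decomposition is:
Bags: B1 = {1, 2}  B2 = {2, 5}  B3 = {0, 2}  B4 = {5, 6}  B5 = {2, 4}  B6 = {2, 3}
Tree: B1–B2, B1–B3, B2–B4, B1–B5, B3–B6
Each bag holds 2 vertices, so the decomposition has width 1, which upper-bounds the treewidth. Any graph with an edge has treewidth ≥ 1, and G has the edge 2–1. Hence tw(G) = 1 exactly.

1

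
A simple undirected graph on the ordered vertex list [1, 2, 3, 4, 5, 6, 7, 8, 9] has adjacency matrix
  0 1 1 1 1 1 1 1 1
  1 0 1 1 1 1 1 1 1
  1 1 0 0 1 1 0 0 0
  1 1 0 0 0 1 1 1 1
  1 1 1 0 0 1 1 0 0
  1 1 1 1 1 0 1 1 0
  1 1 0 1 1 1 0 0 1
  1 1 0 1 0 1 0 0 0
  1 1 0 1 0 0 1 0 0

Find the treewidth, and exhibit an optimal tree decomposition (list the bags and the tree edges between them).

The largest bag has 5 vertices, giving width 4; this decomposition certifies tw(G) ≤ 4. For the lower bound, the 5 vertices {1, 2, 4, 7, 9} are pairwise adjacent, and any tree decomposition puts a clique entirely inside one bag — forcing width ≥ 4. Combining the bounds, tw(G) = 4.

Treewidth 4.
One such decomposition:
Bags: B1 = {1, 2, 4, 6, 7}  B2 = {1, 2, 5, 6, 7}  B3 = {1, 2, 4, 7, 9}  B4 = {1, 2, 3, 5, 6}  B5 = {1, 2, 4, 6, 8}
Tree: B1–B2, B1–B3, B2–B4, B1–B5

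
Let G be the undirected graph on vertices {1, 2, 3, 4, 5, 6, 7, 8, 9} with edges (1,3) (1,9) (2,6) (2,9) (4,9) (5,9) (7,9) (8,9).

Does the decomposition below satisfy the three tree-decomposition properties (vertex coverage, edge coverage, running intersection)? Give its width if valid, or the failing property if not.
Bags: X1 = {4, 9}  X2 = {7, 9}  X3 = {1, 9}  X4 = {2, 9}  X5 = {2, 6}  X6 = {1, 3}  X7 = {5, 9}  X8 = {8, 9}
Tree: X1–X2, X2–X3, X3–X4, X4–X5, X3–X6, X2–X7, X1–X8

Yes; width 1.

Vertex coverage: the bags together contain {1, 2, 3, 4, 5, 6, 7, 8, 9}, the full vertex set. Edge coverage: each edge of G has both endpoints in at least one bag. Running intersection: for every vertex, the bags containing it form a connected subtree. All three properties hold, so this is a valid tree decomposition of width max|bag| − 1 = 1, and hence tw(G) ≤ 1.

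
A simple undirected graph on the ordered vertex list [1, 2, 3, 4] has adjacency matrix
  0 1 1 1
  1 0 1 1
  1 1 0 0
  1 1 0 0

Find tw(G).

2

A width-2 tree decomposition is:
Bags: B1 = {1, 2, 4}  B2 = {1, 2, 3}
Tree: B1–B2
The largest bag has 3 vertices, giving width 2; this decomposition certifies tw(G) ≤ 2. Conversely, {1, 2, 3} is a clique of size 3, and the vertices of any clique must share a bag in every tree decomposition; so some bag has ≥ 3 vertices and tw(G) ≥ 2. Therefore the treewidth is 2.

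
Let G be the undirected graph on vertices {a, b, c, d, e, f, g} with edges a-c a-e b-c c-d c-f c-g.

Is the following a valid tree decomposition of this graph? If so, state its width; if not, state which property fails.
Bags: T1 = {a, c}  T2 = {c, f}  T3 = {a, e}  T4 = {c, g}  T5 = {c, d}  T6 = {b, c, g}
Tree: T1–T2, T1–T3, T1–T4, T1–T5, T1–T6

A tree decomposition must satisfy three properties: every vertex lies in some bag; for every edge, both endpoints lie together in some bag; and for every vertex, the bags containing it form a connected subtree. Here bags containing vertex g are not connected in the tree, so the decomposition is invalid.

No — bags containing vertex g are not connected in the tree.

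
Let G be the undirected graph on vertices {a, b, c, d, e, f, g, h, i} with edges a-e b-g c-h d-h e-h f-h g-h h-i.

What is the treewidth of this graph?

A width-1 tree decomposition is:
Bags: B1 = {d, h}  B2 = {h, i}  B3 = {f, h}  B4 = {g, h}  B5 = {e, h}  B6 = {c, h}  B7 = {b, g}  B8 = {a, e}
Tree: B1–B2, B2–B3, B3–B4, B3–B5, B2–B6, B4–B7, B5–B8
Each bag holds 2 vertices, so the decomposition has width 1, which upper-bounds the treewidth. Any graph with an edge has treewidth ≥ 1, and G has the edge d–h. The upper and lower bounds meet at 1, so that is the treewidth.

1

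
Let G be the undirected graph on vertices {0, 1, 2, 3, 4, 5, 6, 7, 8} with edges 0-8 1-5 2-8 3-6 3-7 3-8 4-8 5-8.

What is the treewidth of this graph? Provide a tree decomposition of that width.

Treewidth 1.
One such decomposition:
Bags: B1 = {4, 8}  B2 = {3, 8}  B3 = {3, 6}  B4 = {0, 8}  B5 = {2, 8}  B6 = {5, 8}  B7 = {3, 7}  B8 = {1, 5}
Tree: B1–B2, B2–B3, B2–B4, B4–B5, B2–B6, B2–B7, B6–B8

The largest bag has 2 vertices, giving width 1; this decomposition certifies tw(G) ≤ 1. G has an edge, so its treewidth is at least 1. Therefore the treewidth is 1.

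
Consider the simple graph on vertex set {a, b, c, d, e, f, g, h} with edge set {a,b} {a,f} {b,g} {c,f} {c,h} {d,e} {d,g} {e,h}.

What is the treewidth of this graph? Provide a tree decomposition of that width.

Each bag holds 3 vertices, so the decomposition has width 2, which upper-bounds the treewidth. Since h–e–d–g–b–a–f–c–h is a cycle in G, G is not acyclic. Forests are exactly the graphs of treewidth ≤ 1, so tw(G) ≥ 2. The upper and lower bounds meet at 2, so that is the treewidth.

Treewidth 2.
One such decomposition:
Bags: B1 = {d, e, h}  B2 = {d, g, h}  B3 = {b, g, h}  B4 = {a, b, h}  B5 = {a, f, h}  B6 = {c, f, h}
Tree: B1–B2, B2–B3, B3–B4, B4–B5, B5–B6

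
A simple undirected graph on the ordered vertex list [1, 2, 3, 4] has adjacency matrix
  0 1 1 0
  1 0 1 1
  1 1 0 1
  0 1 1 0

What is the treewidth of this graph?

A width-2 tree decomposition is:
Bags: B1 = {2, 3, 4}  B2 = {1, 2, 3}
Tree: B1–B2
Every bag has size at most 3, so the width is 3 − 1 = 2 and tw(G) ≤ 2. Conversely, {1, 2, 3} is a clique of size 3, and the vertices of any clique must share a bag in every tree decomposition; so some bag has ≥ 3 vertices and tw(G) ≥ 2. Therefore the treewidth is 2.

2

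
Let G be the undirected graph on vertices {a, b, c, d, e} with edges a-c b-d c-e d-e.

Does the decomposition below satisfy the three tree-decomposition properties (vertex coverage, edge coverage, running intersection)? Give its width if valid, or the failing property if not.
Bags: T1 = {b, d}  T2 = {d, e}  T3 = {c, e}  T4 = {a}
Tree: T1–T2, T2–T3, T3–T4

A tree decomposition must satisfy three properties: every vertex lies in some bag; for every edge, both endpoints lie together in some bag; and for every vertex, the bags containing it form a connected subtree. Here edge (c,a) lies in no bag, so the decomposition is invalid.

No — edge (c,a) lies in no bag.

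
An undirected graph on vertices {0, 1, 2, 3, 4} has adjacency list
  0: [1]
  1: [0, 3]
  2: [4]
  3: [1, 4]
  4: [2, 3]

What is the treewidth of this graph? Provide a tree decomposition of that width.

Treewidth 1.
Bags: B1 = {0, 1}  B2 = {1, 3}  B3 = {3, 4}  B4 = {2, 4}
Tree: B1–B2, B2–B3, B3–B4

Each bag holds 2 vertices, so the decomposition has width 1, which upper-bounds the treewidth. G has an edge, so its treewidth is at least 1. The upper and lower bounds meet at 1, so that is the treewidth.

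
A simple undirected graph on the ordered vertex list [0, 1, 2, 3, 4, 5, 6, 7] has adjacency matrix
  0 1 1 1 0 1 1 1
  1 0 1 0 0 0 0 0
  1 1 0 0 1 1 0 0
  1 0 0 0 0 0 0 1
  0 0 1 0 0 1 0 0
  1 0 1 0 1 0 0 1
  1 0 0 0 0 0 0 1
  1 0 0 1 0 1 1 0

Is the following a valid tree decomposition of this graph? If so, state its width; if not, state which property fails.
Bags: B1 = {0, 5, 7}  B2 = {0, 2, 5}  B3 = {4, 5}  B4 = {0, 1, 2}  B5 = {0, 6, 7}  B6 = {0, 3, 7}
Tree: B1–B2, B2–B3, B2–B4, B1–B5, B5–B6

A tree decomposition must satisfy three properties: every vertex lies in some bag; for every edge, both endpoints lie together in some bag; and for every vertex, the bags containing it form a connected subtree. Here edge (2,4) lies in no bag, so the decomposition is invalid.

No — edge (2,4) lies in no bag.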